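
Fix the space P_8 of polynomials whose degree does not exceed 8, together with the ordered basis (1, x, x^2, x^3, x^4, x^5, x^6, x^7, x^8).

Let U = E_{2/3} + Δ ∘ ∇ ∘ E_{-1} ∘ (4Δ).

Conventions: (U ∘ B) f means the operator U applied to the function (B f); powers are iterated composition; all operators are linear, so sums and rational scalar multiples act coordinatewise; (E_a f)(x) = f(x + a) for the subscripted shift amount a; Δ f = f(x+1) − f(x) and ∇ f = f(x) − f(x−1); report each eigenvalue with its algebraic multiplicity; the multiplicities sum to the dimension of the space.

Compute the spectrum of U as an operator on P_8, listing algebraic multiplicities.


image of 1: 1
image of x: x + 2/3
image of x^2: x^2 + (4/3)x + 4/9
image of x^3: x^3 + 2x^2 + (4/3)x + 656/27
image of x^4: x^4 + (8/3)x^3 + (8/3)x^2 + (2624/27)x - 3872/81
image of x^5: x^5 + (10/3)x^4 + (40/9)x^3 + (6560/27)x^2 - (19360/81)x + 29192/243
image of x^6: x^6 + 4x^5 + (20/3)x^4 + (13120/27)x^3 - (19360/27)x^2 + (58384/81)x - 174896/729
image of x^7: x^7 + (14/3)x^6 + (28/3)x^5 + (22960/27)x^4 - (135520/81)x^3 + (204344/81)x^2 - (1224272/729)x + 1102376/2187
image of x^8: x^8 + (16/3)x^7 + (112/9)x^6 + (36736/27)x^5 - (271040/81)x^4 + (1634752/243)x^3 - (4897088/729)x^2 + (8819008/2187)x - 6613232/6561
the matrix is upper triangular; its diagonal is (1, 1, 1, 1, 1, 1, 1, 1, 1)
for a triangular matrix the eigenvalues are the diagonal entries, with algebraic multiplicity their repetition count

λ = 1 (multiplicity 9)


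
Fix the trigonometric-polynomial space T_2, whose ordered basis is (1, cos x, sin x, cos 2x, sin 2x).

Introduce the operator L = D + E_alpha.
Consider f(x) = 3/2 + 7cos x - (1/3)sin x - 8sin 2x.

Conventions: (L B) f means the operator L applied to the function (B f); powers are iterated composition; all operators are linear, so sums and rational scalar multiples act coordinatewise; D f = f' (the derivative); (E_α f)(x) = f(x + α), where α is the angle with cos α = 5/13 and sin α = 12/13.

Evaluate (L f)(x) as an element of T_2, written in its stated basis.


the result is g(x) = 3/2 + (80/39)cos x - (530/39)sin x - (3664/169)cos 2x + (952/169)sin 2x

D f = -(1/3)cos x - 7sin x - 16cos 2x
E_alpha f = 3/2 + (31/13)cos x - (257/39)sin x - (960/169)cos 2x + (952/169)sin 2x
(D + E_alpha) f = 3/2 + (80/39)cos x - (530/39)sin x - (3664/169)cos 2x + (952/169)sin 2x


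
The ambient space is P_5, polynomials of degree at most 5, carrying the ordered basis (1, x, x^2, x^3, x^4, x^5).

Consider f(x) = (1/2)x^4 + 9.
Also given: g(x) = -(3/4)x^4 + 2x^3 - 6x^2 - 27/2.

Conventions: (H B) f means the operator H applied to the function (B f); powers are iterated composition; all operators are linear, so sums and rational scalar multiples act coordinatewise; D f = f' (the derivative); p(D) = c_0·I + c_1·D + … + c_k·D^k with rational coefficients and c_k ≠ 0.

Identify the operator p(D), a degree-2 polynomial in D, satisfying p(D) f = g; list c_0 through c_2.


c_0 = -3/2, c_1 = 1, c_2 = -1

D^0 f = (1/2)x^4 + 9
D^1 f = 2x^3
D^2 f = 6x^2
matching coefficients of g against c_0 f + c_1 Df + … from the top degree down determines the c_i
solution: c_0 = -3/2, c_1 = 1, c_2 = -1


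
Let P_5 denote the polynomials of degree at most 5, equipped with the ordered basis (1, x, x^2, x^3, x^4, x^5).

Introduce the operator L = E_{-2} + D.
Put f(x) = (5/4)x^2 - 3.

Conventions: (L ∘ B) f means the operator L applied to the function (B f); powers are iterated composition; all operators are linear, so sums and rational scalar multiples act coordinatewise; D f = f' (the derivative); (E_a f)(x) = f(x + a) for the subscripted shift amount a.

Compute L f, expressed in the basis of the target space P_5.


E_{-2} f = (5/4)x^2 - 5x + 2
D f = (5/2)x
(E_{-2} + D) f = (5/4)x^2 - (5/2)x + 2

g(x) = (5/4)x^2 - (5/2)x + 2


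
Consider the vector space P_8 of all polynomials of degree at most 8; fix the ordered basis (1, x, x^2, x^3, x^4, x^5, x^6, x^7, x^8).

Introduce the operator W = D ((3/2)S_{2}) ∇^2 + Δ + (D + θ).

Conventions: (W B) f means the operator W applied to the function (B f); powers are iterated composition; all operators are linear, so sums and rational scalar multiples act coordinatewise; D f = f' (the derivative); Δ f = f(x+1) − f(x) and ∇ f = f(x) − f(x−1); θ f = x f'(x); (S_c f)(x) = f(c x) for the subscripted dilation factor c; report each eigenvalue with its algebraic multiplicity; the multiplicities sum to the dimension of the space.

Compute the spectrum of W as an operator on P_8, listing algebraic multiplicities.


image of 1: 0
image of x: x + 2
image of x^2: 2x^2 + 4x + 1
image of x^3: 3x^3 + 6x^2 + 3x + 19
image of x^4: 4x^4 + 8x^3 + 6x^2 + 148x - 71
image of x^5: 5x^5 + 10x^4 + 10x^3 + 730x^2 - 715x + 211
image of x^6: 6x^6 + 12x^5 + 15x^4 + 2900x^3 - 4305x^2 + 2526x - 539
image of x^7: 7x^7 + 14x^6 + 21x^5 + 10115x^4 - 20125x^3 + 17661x^2 - 7553x + 1303
image of x^8: 8x^8 + 16x^7 + 28x^6 + 32312x^5 - 80570x^4 + 94136x^3 - 60452x^2 + 20840x - 3023
the matrix is upper triangular; its diagonal is (0, 1, 2, 3, 4, 5, 6, 7, 8)
for a triangular matrix the eigenvalues are the diagonal entries, with algebraic multiplicity their repetition count

λ = 0 (multiplicity 1), λ = 1 (multiplicity 1), λ = 2 (multiplicity 1), λ = 3 (multiplicity 1), λ = 4 (multiplicity 1), λ = 5 (multiplicity 1), λ = 6 (multiplicity 1), λ = 7 (multiplicity 1), λ = 8 (multiplicity 1)


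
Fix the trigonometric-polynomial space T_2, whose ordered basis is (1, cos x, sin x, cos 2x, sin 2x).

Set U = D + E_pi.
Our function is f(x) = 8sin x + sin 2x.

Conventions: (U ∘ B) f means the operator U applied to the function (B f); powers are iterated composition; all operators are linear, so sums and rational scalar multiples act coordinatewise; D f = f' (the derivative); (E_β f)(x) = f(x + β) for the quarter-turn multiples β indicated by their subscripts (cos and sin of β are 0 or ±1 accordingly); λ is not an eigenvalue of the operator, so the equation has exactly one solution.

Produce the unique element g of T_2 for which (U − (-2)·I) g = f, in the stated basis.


write g with unknown coordinates in the stated basis and equate coefficients in (U − (-2)·I) g = f
solving from the highest basis element down gives g = -4cos x + 4sin x - (2/13)cos 2x + (3/13)sin 2x
check: U g = 8cos x + (4/13)cos 2x + (7/13)sin 2x
so U g − (-2)·g = 8sin x + sin 2x = f ✓

g(x) = -4cos x + 4sin x - (2/13)cos 2x + (3/13)sin 2x


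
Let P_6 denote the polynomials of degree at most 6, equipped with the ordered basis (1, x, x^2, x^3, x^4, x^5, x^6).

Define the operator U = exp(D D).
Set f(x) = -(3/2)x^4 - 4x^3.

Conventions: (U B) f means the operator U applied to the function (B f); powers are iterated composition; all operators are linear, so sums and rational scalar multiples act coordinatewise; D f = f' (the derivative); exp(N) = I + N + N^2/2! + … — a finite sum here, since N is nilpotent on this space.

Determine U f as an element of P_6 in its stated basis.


order-1 term: -18x^2 - 24x
order-2 term: -18
the series for exp(D D) f terminates at order 2
exp(D D) f = -(3/2)x^4 - 4x^3 - 18x^2 - 24x - 18

the image equals g(x) = -(3/2)x^4 - 4x^3 - 18x^2 - 24x - 18


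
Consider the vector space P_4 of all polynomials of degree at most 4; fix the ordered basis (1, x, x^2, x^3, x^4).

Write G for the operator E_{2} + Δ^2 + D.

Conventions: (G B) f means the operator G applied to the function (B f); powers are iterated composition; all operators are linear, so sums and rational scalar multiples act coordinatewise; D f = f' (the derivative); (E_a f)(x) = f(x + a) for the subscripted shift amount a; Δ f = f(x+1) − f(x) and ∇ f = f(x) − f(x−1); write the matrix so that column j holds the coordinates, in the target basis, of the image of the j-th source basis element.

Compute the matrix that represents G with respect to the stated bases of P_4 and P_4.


the matrix is [[1, 3, 6, 14, 30]; [0, 1, 6, 18, 56]; [0, 0, 1, 9, 36]; [0, 0, 0, 1, 12]; [0, 0, 0, 0, 1]] (rows listed top to bottom)

image of 1: 1
image of x: x + 3
image of x^2: x^2 + 6x + 6
image of x^3: x^3 + 9x^2 + 18x + 14
image of x^4: x^4 + 12x^3 + 36x^2 + 56x + 30
each image's coordinates form column j of the matrix


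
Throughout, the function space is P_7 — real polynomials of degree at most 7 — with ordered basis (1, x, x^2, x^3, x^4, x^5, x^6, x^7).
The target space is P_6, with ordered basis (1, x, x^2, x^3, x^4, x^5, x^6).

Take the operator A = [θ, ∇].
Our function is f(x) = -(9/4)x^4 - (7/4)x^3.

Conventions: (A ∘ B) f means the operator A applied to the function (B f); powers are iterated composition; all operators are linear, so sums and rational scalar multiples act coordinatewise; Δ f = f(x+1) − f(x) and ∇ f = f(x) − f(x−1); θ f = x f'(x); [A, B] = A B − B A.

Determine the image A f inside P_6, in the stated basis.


g(x) = 9x^3 - (87/4)x^2 + (33/2)x - 15/4

∇ f = -9x^3 + (33/4)x^2 - (15/4)x + 1/2
θ ∇ f = -27x^3 + (33/2)x^2 - (15/4)x
θ f = -9x^4 - (21/4)x^3
∇ θ f = -36x^3 + (153/4)x^2 - (81/4)x + 15/4
[θ, ∇] f = 9x^3 - (87/4)x^2 + (33/2)x - 15/4


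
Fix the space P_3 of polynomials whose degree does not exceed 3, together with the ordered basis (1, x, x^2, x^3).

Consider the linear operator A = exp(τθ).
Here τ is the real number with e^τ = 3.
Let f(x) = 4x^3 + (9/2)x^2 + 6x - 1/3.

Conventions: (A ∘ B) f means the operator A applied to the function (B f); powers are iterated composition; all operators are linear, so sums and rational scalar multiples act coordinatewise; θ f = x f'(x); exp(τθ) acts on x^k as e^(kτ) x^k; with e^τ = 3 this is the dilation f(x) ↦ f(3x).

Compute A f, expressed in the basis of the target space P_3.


exp(τθ) x^k = e^(kτ) x^k; with e^τ = 3 this sends x^k to 3^k x^k
x ↦ 3 x
x^2 ↦ 9 x^2
x^3 ↦ 27 x^3
applying this coordinatewise to f: exp(τθ) f = 108x^3 + (81/2)x^2 + 18x - 1/3

g(x) = 108x^3 + (81/2)x^2 + 18x - 1/3


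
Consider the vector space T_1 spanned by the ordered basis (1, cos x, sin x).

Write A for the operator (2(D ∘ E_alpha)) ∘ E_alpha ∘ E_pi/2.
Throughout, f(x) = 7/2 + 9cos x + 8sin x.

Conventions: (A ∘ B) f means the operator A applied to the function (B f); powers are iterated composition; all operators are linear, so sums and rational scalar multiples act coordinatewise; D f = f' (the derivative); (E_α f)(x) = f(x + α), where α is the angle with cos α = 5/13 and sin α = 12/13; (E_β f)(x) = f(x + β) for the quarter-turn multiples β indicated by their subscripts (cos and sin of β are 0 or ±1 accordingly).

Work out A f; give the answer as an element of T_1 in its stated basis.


the result is g(x) = (222/169)cos x + (4064/169)sin x

E_pi/2 f = 7/2 + 8cos x - 9sin x
E_alpha E_pi/2 f = 7/2 - (68/13)cos x - (141/13)sin x
E_alpha (E_alpha ∘ E_pi/2) f = 7/2 - (2032/169)cos x + (111/169)sin x
D E_alpha (E_alpha ∘ E_pi/2) f = (111/169)cos x + (2032/169)sin x
(2(D ∘ E_alpha)) (E_alpha ∘ E_pi/2) f = (222/169)cos x + (4064/169)sin x


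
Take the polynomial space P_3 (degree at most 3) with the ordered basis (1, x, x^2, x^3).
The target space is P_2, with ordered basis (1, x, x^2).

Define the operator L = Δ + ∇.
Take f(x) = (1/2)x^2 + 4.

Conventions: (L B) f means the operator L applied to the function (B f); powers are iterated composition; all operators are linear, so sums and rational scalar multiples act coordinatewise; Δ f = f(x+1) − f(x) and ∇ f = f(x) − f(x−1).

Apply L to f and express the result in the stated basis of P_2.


Δ f = x + 1/2
∇ f = x - 1/2
(Δ + ∇) f = 2x

g(x) = 2x


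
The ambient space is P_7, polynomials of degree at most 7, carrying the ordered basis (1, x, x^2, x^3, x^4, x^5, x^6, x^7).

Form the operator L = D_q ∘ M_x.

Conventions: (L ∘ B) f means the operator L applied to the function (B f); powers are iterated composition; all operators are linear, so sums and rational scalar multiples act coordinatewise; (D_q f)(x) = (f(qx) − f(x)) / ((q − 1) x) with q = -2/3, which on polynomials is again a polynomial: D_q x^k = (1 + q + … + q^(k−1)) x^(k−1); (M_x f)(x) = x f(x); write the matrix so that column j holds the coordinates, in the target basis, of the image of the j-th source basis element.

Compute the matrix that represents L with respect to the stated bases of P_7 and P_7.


image of 1: 1
image of x: (1/3)x
image of x^2: (7/9)x^2
image of x^3: (13/27)x^3
image of x^4: (55/81)x^4
image of x^5: (133/243)x^5
image of x^6: (463/729)x^6
image of x^7: (1261/2187)x^7
each image's coordinates form column j of the matrix

the matrix is [[1, 0, 0, 0, 0, 0, 0, 0]; [0, 1/3, 0, 0, 0, 0, 0, 0]; [0, 0, 7/9, 0, 0, 0, 0, 0]; [0, 0, 0, 13/27, 0, 0, 0, 0]; [0, 0, 0, 0, 55/81, 0, 0, 0]; [0, 0, 0, 0, 0, 133/243, 0, 0]; [0, 0, 0, 0, 0, 0, 463/729, 0]; [0, 0, 0, 0, 0, 0, 0, 1261/2187]] (rows listed top to bottom)


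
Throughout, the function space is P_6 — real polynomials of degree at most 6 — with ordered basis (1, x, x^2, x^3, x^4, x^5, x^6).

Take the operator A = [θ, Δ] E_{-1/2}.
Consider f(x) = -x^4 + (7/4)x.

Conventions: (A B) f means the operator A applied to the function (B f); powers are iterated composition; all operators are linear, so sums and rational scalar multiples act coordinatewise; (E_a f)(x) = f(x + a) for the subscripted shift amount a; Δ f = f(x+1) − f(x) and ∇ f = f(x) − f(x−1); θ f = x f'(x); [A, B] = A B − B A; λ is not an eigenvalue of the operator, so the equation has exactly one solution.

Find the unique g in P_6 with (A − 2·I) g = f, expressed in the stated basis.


the result is g(x) = (1/2)x^4 - x^3 - (1/8)x + 5/16

write g with unknown coordinates in the stated basis and equate coefficients in (A − 2·I) g = f
solving from the highest basis element down gives g = (1/2)x^4 - x^3 - (1/8)x + 5/16
check: A g = -2x^3 + (3/2)x + 5/8
so A g − 2·g = -x^4 + (7/4)x = f ✓


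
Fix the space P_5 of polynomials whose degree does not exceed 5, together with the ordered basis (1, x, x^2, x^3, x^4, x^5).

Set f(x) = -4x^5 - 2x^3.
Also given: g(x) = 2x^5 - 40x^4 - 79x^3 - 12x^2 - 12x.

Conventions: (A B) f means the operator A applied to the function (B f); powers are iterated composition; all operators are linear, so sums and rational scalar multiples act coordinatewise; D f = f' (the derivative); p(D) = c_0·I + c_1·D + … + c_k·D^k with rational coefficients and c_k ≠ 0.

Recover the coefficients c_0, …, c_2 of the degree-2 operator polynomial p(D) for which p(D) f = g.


D^0 f = -4x^5 - 2x^3
D^1 f = -20x^4 - 6x^2
D^2 f = -80x^3 - 12x
matching coefficients of g against c_0 f + c_1 Df + … from the top degree down determines the c_i
solution: c_0 = -1/2, c_1 = 2, c_2 = 1

c_0 = -1/2, c_1 = 2, c_2 = 1


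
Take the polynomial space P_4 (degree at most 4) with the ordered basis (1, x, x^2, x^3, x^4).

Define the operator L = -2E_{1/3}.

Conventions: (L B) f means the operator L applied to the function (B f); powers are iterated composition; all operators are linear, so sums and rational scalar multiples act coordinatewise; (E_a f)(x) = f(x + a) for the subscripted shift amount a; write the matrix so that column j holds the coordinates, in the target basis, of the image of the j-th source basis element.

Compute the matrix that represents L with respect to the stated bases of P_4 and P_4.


image of 1: -2
image of x: -2x - 2/3
image of x^2: -2x^2 - (4/3)x - 2/9
image of x^3: -2x^3 - 2x^2 - (2/3)x - 2/27
image of x^4: -2x^4 - (8/3)x^3 - (4/3)x^2 - (8/27)x - 2/81
each image's coordinates form column j of the matrix

the matrix is [[-2, -2/3, -2/9, -2/27, -2/81]; [0, -2, -4/3, -2/3, -8/27]; [0, 0, -2, -2, -4/3]; [0, 0, 0, -2, -8/3]; [0, 0, 0, 0, -2]] (rows listed top to bottom)


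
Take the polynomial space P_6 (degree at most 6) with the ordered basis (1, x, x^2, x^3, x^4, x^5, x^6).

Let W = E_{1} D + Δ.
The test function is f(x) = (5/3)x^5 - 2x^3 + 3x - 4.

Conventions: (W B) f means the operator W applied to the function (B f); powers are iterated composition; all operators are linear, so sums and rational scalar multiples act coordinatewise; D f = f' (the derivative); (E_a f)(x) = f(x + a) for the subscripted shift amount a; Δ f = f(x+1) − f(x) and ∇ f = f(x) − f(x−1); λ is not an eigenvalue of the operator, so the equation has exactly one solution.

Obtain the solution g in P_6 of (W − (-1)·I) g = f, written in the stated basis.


write g with unknown coordinates in the stated basis and equate coefficients in (W − (-1)·I) g = f
solving from the highest basis element down gives g = (5/3)x^5 - (50/3)x^4 + (244/3)x^3 - (764/3)x^2 + (1544/3)x - 1564/3
check: W g = (50/3)x^4 - (250/3)x^3 + (764/3)x^2 - (1535/3)x + 1552/3
so W g − (-1)·g = (5/3)x^5 - 2x^3 + 3x - 4 = f ✓

g(x) = (5/3)x^5 - (50/3)x^4 + (244/3)x^3 - (764/3)x^2 + (1544/3)x - 1564/3


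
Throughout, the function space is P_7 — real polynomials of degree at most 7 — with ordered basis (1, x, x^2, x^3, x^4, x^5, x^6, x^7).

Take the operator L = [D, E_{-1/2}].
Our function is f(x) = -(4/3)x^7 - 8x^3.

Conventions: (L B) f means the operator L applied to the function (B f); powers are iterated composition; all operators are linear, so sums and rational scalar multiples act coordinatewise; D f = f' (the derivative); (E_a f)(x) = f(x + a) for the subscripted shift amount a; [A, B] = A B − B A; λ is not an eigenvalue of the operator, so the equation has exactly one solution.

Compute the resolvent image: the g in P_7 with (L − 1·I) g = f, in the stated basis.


write g with unknown coordinates in the stated basis and equate coefficients in (L − 1·I) g = f
solving from the highest basis element down gives g = (4/3)x^7 + 8x^3
check: L g = 0
so L g − 1·g = -(4/3)x^7 - 8x^3 = f ✓

g(x) = (4/3)x^7 + 8x^3


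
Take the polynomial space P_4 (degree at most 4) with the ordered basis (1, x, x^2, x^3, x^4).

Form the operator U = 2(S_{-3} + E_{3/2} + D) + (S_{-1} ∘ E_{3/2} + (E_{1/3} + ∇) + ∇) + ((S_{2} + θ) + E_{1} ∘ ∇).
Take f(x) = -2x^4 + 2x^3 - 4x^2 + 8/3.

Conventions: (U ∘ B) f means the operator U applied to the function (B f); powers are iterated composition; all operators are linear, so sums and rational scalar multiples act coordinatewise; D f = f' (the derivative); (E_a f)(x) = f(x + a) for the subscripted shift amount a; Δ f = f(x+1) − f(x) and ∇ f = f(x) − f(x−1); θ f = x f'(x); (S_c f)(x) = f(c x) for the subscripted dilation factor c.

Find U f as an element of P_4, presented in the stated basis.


S_{-3} f = -162x^4 - 54x^3 - 36x^2 + 8/3
E_{3/2} f = -2x^4 - 10x^3 - 22x^2 - (51/2)x - 233/24
D f = -8x^3 + 6x^2 - 8x
(S_{-3} + E_{3/2} + D) f = -164x^4 - 72x^3 - 52x^2 - (67/2)x - 169/24
(2(S_{-3} + E_{3/2} + D)) f = -328x^4 - 144x^3 - 104x^2 - 67x - 169/12
E_{3/2} f = -2x^4 - 10x^3 - 22x^2 - (51/2)x - 233/24
S_{-1} E_{3/2} f = -2x^4 + 10x^3 - 22x^2 + (51/2)x - 233/24
E_{1/3} f = -2x^4 - (2/3)x^3 - (10/3)x^2 - (62/27)x + 184/81
∇ f = -8x^3 + 18x^2 - 22x + 8
(E_{1/3} + ∇) f = -2x^4 - (26/3)x^3 + (44/3)x^2 - (656/27)x + 832/81
∇ f = -8x^3 + 18x^2 - 22x + 8
(S_{-1} ∘ E_{3/2} + (E_{1/3} + ∇) + ∇) f = -4x^4 - (20/3)x^3 + (32/3)x^2 - (1123/54)x + 5549/648
S_{2} f = -32x^4 + 16x^3 - 16x^2 + 8/3
θ f = -8x^4 + 6x^3 - 8x^2
(S_{2} + θ) f = -40x^4 + 22x^3 - 24x^2 + 8/3
∇ f = -8x^3 + 18x^2 - 22x + 8
E_{1} ∇ f = -8x^3 - 6x^2 - 10x - 4
((S_{2} + θ) + E_{1} ∘ ∇) f = -40x^4 + 14x^3 - 30x^2 - 10x - 4/3
(2(S_{-3} + E_{3/2} + D) + (S_{-1} ∘ E_{3/2} + (E_{1/3} + ∇) + ∇) + ((S_{2} + θ) + E_{1} ∘ ∇)) f = -372x^4 - (410/3)x^3 - (370/3)x^2 - (5281/54)x - 4441/648

g(x) = -372x^4 - (410/3)x^3 - (370/3)x^2 - (5281/54)x - 4441/648


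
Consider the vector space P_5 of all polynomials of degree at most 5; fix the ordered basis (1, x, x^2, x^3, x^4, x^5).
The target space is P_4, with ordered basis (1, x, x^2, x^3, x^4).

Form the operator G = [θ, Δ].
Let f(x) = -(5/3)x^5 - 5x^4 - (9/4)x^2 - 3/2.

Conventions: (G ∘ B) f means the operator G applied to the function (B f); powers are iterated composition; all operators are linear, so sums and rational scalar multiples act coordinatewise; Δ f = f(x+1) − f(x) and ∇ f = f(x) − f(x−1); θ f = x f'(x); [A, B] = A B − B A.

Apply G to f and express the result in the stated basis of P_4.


Δ f = -(25/3)x^4 - (110/3)x^3 - (140/3)x^2 - (197/6)x - 107/12
θ Δ f = -(100/3)x^4 - 110x^3 - (280/3)x^2 - (197/6)x
θ f = -(25/3)x^5 - 20x^4 - (9/2)x^2
Δ θ f = -(125/3)x^4 - (490/3)x^3 - (610/3)x^2 - (392/3)x - 197/6
[θ, Δ] f = (25/3)x^4 + (160/3)x^3 + 110x^2 + (587/6)x + 197/6

the result is g(x) = (25/3)x^4 + (160/3)x^3 + 110x^2 + (587/6)x + 197/6


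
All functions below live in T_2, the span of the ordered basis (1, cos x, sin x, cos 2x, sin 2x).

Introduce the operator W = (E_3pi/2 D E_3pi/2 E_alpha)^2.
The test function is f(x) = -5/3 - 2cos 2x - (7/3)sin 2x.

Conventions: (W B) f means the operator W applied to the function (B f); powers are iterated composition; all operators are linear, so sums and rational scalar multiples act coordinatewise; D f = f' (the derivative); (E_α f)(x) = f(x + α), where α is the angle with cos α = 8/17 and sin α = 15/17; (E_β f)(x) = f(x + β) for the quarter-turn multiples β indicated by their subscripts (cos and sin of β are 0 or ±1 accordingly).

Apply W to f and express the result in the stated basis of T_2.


the image equals g(x) = -(57336/4913)cos 2x + (56924/14739)sin 2x

E_alpha f = -5/3 - (14/17)cos 2x + (151/51)sin 2x
E_3pi/2 E_alpha f = -5/3 + (14/17)cos 2x - (151/51)sin 2x
D E_3pi/2 E_alpha f = -(302/51)cos 2x - (28/17)sin 2x
E_3pi/2 (D E_3pi/2) E_alpha f = (302/51)cos 2x + (28/17)sin 2x
E_alpha (E_3pi/2 D E_3pi/2 E_alpha) f = -(28462/14739)cos 2x - (28668/4913)sin 2x
E_3pi/2 E_alpha (E_3pi/2 D E_3pi/2 E_alpha) f = (28462/14739)cos 2x + (28668/4913)sin 2x
D E_3pi/2 E_alpha (E_3pi/2 D E_3pi/2 E_alpha) f = (57336/4913)cos 2x - (56924/14739)sin 2x
E_3pi/2 (D E_3pi/2) E_alpha (E_3pi/2 D E_3pi/2 E_alpha) f = -(57336/4913)cos 2x + (56924/14739)sin 2x


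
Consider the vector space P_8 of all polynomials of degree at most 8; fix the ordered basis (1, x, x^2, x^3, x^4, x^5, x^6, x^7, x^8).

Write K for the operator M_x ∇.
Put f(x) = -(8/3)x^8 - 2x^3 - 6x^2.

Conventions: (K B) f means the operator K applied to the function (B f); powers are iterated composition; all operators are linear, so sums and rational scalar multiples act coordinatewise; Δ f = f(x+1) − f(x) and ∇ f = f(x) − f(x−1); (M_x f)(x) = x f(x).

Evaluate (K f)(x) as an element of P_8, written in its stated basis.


the image equals g(x) = -(64/3)x^8 + (224/3)x^7 - (448/3)x^6 + (560/3)x^5 - (448/3)x^4 + (206/3)x^3 - (82/3)x^2 + (20/3)x

∇ f = -(64/3)x^7 + (224/3)x^6 - (448/3)x^5 + (560/3)x^4 - (448/3)x^3 + (206/3)x^2 - (82/3)x + 20/3
M_x ∇ f = -(64/3)x^8 + (224/3)x^7 - (448/3)x^6 + (560/3)x^5 - (448/3)x^4 + (206/3)x^3 - (82/3)x^2 + (20/3)x


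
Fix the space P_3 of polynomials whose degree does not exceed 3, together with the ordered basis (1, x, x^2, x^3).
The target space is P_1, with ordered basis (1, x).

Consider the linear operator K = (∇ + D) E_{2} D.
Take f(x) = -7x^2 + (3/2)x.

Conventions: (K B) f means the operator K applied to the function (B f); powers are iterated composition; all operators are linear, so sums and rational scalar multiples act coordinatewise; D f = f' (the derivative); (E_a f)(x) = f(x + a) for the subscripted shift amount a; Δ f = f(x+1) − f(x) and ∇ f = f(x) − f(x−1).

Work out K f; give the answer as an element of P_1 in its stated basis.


D f = -14x + 3/2
E_{2} D f = -14x - 53/2
∇ (E_{2} D) f = -14
D (E_{2} D) f = -14
(∇ + D) (E_{2} D) f = -28

the image equals g(x) = -28


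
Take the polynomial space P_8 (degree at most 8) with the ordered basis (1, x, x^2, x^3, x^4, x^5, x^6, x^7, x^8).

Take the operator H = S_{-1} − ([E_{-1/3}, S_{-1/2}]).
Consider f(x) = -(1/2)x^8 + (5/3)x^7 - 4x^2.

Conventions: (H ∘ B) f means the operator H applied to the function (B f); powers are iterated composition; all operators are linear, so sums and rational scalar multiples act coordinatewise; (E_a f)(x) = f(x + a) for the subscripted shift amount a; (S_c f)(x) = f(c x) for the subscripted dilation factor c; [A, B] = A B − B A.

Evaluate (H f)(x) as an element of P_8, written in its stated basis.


S_{-1} f = -(1/2)x^8 - (5/3)x^7 - 4x^2
S_{-1/2} f = -(1/512)x^8 - (5/384)x^7 - x^2
E_{-1/3} S_{-1/2} f = -(1/512)x^8 - (1/128)x^7 + (7/288)x^6 - (91/3456)x^5 + (35/2304)x^4 - (161/31104)x^3 - (46607/46656)x^2 + (62197/93312)x - 373229/3359232
E_{-1/3} f = -(1/2)x^8 + 3x^7 - (49/9)x^6 + (133/27)x^5 - (70/27)x^4 + (203/243)x^3 - (3035/729)x^2 + (1957/729)x - 5843/13122
S_{-1/2} E_{-1/3} f = -(1/512)x^8 - (3/128)x^7 - (49/576)x^6 - (133/864)x^5 - (35/216)x^4 - (203/1944)x^3 - (3035/2916)x^2 - (1957/1458)x - 5843/13122
[E_{-1/3}, S_{-1/2}] f = (1/64)x^7 + (7/64)x^6 + (49/384)x^5 + (1225/6912)x^4 + (343/3456)x^3 + (217/5184)x^2 + (187445/93312)x + 13859/41472
(-([E_{-1/3}, S_{-1/2}])) f = -(1/64)x^7 - (7/64)x^6 - (49/384)x^5 - (1225/6912)x^4 - (343/3456)x^3 - (217/5184)x^2 - (187445/93312)x - 13859/41472
(S_{-1} − ([E_{-1/3}, S_{-1/2}])) f = -(1/2)x^8 - (323/192)x^7 - (7/64)x^6 - (49/384)x^5 - (1225/6912)x^4 - (343/3456)x^3 - (20953/5184)x^2 - (187445/93312)x - 13859/41472

the result is g(x) = -(1/2)x^8 - (323/192)x^7 - (7/64)x^6 - (49/384)x^5 - (1225/6912)x^4 - (343/3456)x^3 - (20953/5184)x^2 - (187445/93312)x - 13859/41472


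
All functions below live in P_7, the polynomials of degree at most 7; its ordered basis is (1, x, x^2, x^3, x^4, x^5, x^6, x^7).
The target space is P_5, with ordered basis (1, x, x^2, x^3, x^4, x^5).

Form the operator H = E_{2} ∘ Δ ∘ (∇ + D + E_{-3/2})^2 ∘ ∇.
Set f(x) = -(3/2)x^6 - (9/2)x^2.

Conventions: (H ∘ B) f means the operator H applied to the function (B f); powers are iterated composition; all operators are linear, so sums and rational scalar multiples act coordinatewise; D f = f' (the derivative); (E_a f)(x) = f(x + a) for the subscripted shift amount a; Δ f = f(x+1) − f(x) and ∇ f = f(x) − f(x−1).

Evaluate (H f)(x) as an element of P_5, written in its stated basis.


g(x) = -45x^4 - 540x^3 - 3015x^2 - 6930x - 5907

∇ f = -9x^5 + (45/2)x^4 - 30x^3 + (45/2)x^2 - 18x + 6
∇ ∇ f = -45x^4 + 180x^3 - 315x^2 + 270x - 102
D ∇ f = -45x^4 + 90x^3 - 90x^2 + 45x - 18
E_{-3/2} ∇ f = -9x^5 + 90x^4 - (735/2)x^3 + 765x^2 - (13113/16)x + 2937/8
(∇ + D + E_{-3/2}) ∇ f = -9x^5 - (195/2)x^3 + 360x^2 - (8073/16)x + 1977/8
∇ (∇ + D + E_{-3/2}) ∇ f = -45x^4 + 90x^3 - (765/2)x^2 + (2115/2)x - 15537/16
D (∇ + D + E_{-3/2}) ∇ f = -45x^4 - (585/2)x^2 + 720x - 8073/16
E_{-3/2} (∇ + D + E_{-3/2}) ∇ f = -9x^5 + (135/2)x^4 - 300x^3 + (2205/2)x^2 - (4941/2)x + 17691/8
(∇ + D + E_{-3/2}) (∇ + D + E_{-3/2}) ∇ f = -9x^5 - (45/2)x^4 - 210x^3 + (855/2)x^2 - 693x + 2943/4
Δ (∇ + D + E_{-3/2})^2 ∇ f = -45x^4 - 180x^3 - 855x^2 + 90x - 507
E_{2} Δ (∇ + D + E_{-3/2})^2 ∇ f = -45x^4 - 540x^3 - 3015x^2 - 6930x - 5907


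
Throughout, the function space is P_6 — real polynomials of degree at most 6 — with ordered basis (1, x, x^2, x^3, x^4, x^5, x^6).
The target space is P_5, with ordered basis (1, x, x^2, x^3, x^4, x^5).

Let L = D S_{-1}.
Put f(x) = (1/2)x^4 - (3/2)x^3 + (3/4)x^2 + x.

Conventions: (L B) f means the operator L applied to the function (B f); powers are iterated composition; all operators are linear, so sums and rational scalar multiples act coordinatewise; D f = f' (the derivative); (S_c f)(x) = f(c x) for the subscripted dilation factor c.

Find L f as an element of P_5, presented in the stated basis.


the image equals g(x) = 2x^3 + (9/2)x^2 + (3/2)x - 1

S_{-1} f = (1/2)x^4 + (3/2)x^3 + (3/4)x^2 - x
D S_{-1} f = 2x^3 + (9/2)x^2 + (3/2)x - 1


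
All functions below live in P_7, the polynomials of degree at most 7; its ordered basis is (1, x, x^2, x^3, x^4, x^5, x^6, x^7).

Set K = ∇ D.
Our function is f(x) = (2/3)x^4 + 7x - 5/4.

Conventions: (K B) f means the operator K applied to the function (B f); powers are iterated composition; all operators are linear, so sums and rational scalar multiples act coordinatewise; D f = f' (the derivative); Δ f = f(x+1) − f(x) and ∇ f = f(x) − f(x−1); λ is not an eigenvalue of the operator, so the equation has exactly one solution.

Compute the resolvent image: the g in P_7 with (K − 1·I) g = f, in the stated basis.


write g with unknown coordinates in the stated basis and equate coefficients in (K − 1·I) g = f
solving from the highest basis element down gives g = -(2/3)x^4 - 8x^2 + x - 209/12
check: K g = -8x^2 + 8x - 56/3
so K g − 1·g = (2/3)x^4 + 7x - 5/4 = f ✓

g(x) = -(2/3)x^4 - 8x^2 + x - 209/12


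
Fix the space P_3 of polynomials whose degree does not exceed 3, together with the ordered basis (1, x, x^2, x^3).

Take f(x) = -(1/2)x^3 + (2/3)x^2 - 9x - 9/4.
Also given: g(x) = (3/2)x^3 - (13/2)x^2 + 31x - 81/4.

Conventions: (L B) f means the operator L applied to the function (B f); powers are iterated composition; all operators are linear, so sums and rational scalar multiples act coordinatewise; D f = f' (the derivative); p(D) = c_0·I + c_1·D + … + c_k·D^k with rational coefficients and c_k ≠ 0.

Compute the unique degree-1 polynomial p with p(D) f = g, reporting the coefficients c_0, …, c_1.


c_0 = -3, c_1 = 3

D^0 f = -(1/2)x^3 + (2/3)x^2 - 9x - 9/4
D^1 f = -(3/2)x^2 + (4/3)x - 9
matching coefficients of g against c_0 f + c_1 Df + … from the top degree down determines the c_i
solution: c_0 = -3, c_1 = 3


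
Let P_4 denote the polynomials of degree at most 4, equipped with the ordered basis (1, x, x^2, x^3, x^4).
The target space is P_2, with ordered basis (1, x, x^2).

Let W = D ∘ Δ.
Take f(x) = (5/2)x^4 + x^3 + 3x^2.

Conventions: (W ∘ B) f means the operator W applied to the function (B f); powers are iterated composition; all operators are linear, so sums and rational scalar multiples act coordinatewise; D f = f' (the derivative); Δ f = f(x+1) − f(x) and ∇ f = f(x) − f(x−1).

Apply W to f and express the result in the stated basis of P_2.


Δ f = 10x^3 + 18x^2 + 19x + 13/2
D Δ f = 30x^2 + 36x + 19

the image equals g(x) = 30x^2 + 36x + 19


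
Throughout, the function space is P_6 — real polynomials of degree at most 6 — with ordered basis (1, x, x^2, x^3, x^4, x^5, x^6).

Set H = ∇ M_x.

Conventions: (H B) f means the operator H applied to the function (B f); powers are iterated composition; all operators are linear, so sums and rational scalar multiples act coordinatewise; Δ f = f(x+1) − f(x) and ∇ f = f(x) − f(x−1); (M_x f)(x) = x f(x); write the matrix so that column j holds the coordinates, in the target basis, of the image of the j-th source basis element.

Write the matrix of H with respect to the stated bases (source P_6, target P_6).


image of 1: 1
image of x: 2x - 1
image of x^2: 3x^2 - 3x + 1
image of x^3: 4x^3 - 6x^2 + 4x - 1
image of x^4: 5x^4 - 10x^3 + 10x^2 - 5x + 1
image of x^5: 6x^5 - 15x^4 + 20x^3 - 15x^2 + 6x - 1
image of x^6: 7x^6 - 21x^5 + 35x^4 - 35x^3 + 21x^2 - 7x + 1
each image's coordinates form column j of the matrix

the matrix is [[1, -1, 1, -1, 1, -1, 1]; [0, 2, -3, 4, -5, 6, -7]; [0, 0, 3, -6, 10, -15, 21]; [0, 0, 0, 4, -10, 20, -35]; [0, 0, 0, 0, 5, -15, 35]; [0, 0, 0, 0, 0, 6, -21]; [0, 0, 0, 0, 0, 0, 7]] (rows listed top to bottom)


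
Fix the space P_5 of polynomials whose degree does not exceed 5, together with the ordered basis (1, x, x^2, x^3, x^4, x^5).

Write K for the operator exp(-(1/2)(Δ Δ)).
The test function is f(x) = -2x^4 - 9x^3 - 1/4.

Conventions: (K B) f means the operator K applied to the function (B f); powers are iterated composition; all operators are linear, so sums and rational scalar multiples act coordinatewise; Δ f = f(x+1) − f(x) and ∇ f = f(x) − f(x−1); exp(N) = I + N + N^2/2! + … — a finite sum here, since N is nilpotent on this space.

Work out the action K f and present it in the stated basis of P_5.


the result is g(x) = -2x^4 - 9x^3 + 12x^2 + 51x + 139/4

order-1 term: 12x^2 + 51x + 41
order-2 term: -6
the series for exp(-(1/2)(Δ Δ)) f terminates at order 2
exp(-(1/2)(Δ Δ)) f = -2x^4 - 9x^3 + 12x^2 + 51x + 139/4


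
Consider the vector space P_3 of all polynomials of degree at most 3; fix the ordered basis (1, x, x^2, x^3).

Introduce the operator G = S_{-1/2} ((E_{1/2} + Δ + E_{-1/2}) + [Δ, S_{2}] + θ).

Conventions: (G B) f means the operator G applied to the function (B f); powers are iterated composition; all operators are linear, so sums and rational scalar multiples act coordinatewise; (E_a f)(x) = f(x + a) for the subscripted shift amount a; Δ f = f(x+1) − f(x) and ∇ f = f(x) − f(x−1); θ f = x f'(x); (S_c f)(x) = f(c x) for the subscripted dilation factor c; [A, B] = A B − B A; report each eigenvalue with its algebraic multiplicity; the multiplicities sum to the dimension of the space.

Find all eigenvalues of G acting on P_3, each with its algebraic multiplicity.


image of 1: 2
image of x: -(3/2)x + 2
image of x^2: x^2 - 3x + 9/2
image of x^3: -(5/8)x^3 + (15/4)x^2 - (45/4)x + 8
the matrix is upper triangular; its diagonal is (2, -3/2, 1, -5/8)
for a triangular matrix the eigenvalues are the diagonal entries, with algebraic multiplicity their repetition count

λ = -3/2 (multiplicity 1), λ = -5/8 (multiplicity 1), λ = 1 (multiplicity 1), λ = 2 (multiplicity 1)


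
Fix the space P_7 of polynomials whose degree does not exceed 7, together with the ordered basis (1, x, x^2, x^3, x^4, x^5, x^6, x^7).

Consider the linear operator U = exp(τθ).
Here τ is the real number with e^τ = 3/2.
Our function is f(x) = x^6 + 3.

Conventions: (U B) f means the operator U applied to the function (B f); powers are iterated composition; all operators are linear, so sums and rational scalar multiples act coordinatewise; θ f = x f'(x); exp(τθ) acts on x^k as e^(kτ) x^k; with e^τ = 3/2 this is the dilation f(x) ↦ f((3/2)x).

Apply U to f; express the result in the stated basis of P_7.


exp(τθ) x^k = e^(kτ) x^k; with e^τ = 3/2 this sends x^k to (3/2)^k x^k
x^6 ↦ 729/64 x^6
applying this coordinatewise to f: exp(τθ) f = (729/64)x^6 + 3

the image equals g(x) = (729/64)x^6 + 3


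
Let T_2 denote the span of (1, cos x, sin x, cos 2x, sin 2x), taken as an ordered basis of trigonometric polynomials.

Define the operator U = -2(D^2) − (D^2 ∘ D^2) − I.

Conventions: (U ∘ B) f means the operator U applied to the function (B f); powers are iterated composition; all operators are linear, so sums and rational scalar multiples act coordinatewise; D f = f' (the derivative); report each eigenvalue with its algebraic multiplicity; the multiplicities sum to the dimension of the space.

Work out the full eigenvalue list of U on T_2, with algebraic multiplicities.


image of 1: -1
image of cos x: 0
image of sin x: 0
image of cos 2x: -9cos 2x
image of sin 2x: -9sin 2x
the matrix is diagonal; its diagonal is (-1, 0, 0, -9, -9)
for a triangular matrix the eigenvalues are the diagonal entries, with algebraic multiplicity their repetition count

λ = -9 (multiplicity 2), λ = -1 (multiplicity 1), λ = 0 (multiplicity 2)


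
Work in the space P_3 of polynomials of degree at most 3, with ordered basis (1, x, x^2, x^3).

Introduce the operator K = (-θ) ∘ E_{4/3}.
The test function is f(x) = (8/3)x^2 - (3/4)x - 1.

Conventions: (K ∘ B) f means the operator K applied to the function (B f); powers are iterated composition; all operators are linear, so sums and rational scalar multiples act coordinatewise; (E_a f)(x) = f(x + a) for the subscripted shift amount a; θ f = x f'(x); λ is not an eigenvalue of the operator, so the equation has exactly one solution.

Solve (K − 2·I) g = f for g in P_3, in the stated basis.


the result is g(x) = -(2/3)x^2 + (91/108)x + 1/2

write g with unknown coordinates in the stated basis and equate coefficients in (K − 2·I) g = f
solving from the highest basis element down gives g = -(2/3)x^2 + (91/108)x + 1/2
check: K g = (4/3)x^2 + (101/108)x
so K g − 2·g = (8/3)x^2 - (3/4)x - 1 = f ✓


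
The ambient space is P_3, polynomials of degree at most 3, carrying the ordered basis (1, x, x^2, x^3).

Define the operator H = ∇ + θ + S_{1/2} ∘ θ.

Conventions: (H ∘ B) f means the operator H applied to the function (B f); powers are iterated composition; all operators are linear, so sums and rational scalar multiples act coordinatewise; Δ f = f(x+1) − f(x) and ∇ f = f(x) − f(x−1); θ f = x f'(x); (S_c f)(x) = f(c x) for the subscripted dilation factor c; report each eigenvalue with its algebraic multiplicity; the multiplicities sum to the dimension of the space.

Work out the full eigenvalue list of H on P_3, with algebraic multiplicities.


λ = 0 (multiplicity 1), λ = 3/2 (multiplicity 1), λ = 5/2 (multiplicity 1), λ = 27/8 (multiplicity 1)

image of 1: 0
image of x: (3/2)x + 1
image of x^2: (5/2)x^2 + 2x - 1
image of x^3: (27/8)x^3 + 3x^2 - 3x + 1
the matrix is upper triangular; its diagonal is (0, 3/2, 5/2, 27/8)
for a triangular matrix the eigenvalues are the diagonal entries, with algebraic multiplicity their repetition count


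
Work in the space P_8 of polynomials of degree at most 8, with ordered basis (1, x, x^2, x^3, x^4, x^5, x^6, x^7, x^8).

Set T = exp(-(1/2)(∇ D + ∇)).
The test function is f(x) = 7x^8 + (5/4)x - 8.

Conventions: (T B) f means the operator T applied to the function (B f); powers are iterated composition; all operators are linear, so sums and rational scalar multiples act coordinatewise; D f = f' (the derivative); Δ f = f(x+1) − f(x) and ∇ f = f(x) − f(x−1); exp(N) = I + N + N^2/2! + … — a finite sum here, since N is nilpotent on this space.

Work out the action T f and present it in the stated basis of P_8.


order-1 term: -28x^7 - 98x^6 + 392x^5 - 735x^4 + 784x^3 - 490x^2 + 168x - 201/8
order-2 term: 49x^6 + 294x^5 - (1225/2)x^4 - 490x^3 + 2989x^2 - 3626x + 5985/4
order-3 term: -49x^5 - (735/2)x^4 + 245x^3 + 1470x^2 - 2107x + 1617/4
order-4 term: (245/8)x^4 + 245x^3 + (245/4)x^2 - 735x + 4067/16
order-5 term: -(49/4)x^3 - (735/8)x^2 - (245/4)x + 1715/16
order-6 term: (49/16)x^2 + (147/8)x + 343/32
order-7 term: -(7/16)x - 49/32
order-8 term: 7/256
the series for exp(-(1/2)(∇ D + ∇)) f terminates at order 8
exp(-(1/2)(∇ D + ∇)) f = 7x^8 - 28x^7 - 49x^6 + 637x^5 - (13475/8)x^4 + (3087/4)x^3 + (63063/16)x^2 - (101473/16)x + 572919/256

the result is g(x) = 7x^8 - 28x^7 - 49x^6 + 637x^5 - (13475/8)x^4 + (3087/4)x^3 + (63063/16)x^2 - (101473/16)x + 572919/256


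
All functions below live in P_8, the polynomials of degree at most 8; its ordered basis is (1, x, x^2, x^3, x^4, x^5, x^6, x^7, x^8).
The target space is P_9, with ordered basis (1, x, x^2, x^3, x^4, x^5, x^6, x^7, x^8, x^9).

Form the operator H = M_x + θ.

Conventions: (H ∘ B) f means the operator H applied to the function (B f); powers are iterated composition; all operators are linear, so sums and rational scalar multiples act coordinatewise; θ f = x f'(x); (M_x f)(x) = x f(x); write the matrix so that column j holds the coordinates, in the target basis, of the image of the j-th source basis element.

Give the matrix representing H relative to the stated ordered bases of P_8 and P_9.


the matrix is [[0, 0, 0, 0, 0, 0, 0, 0, 0]; [1, 1, 0, 0, 0, 0, 0, 0, 0]; [0, 1, 2, 0, 0, 0, 0, 0, 0]; [0, 0, 1, 3, 0, 0, 0, 0, 0]; [0, 0, 0, 1, 4, 0, 0, 0, 0]; [0, 0, 0, 0, 1, 5, 0, 0, 0]; [0, 0, 0, 0, 0, 1, 6, 0, 0]; [0, 0, 0, 0, 0, 0, 1, 7, 0]; [0, 0, 0, 0, 0, 0, 0, 1, 8]; [0, 0, 0, 0, 0, 0, 0, 0, 1]] (rows listed top to bottom)

image of 1: x
image of x: x^2 + x
image of x^2: x^3 + 2x^2
image of x^3: x^4 + 3x^3
image of x^4: x^5 + 4x^4
image of x^5: x^6 + 5x^5
image of x^6: x^7 + 6x^6
image of x^7: x^8 + 7x^7
image of x^8: x^9 + 8x^8
each image's coordinates form column j of the matrix


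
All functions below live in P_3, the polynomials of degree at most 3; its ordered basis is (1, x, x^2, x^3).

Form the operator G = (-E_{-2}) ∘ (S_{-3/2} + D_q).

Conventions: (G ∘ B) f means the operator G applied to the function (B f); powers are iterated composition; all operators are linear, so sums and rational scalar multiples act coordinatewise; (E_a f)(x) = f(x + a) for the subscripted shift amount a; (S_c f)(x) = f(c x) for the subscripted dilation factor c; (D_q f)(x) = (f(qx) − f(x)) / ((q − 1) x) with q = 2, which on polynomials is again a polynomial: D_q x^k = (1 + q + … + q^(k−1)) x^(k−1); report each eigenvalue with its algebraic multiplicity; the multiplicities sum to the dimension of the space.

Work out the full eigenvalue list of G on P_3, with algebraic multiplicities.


image of 1: -1
image of x: (3/2)x - 4
image of x^2: -(9/4)x^2 + 6x - 3
image of x^3: (27/8)x^3 - (109/4)x^2 + (137/2)x - 55
the matrix is upper triangular; its diagonal is (-1, 3/2, -9/4, 27/8)
for a triangular matrix the eigenvalues are the diagonal entries, with algebraic multiplicity their repetition count

λ = -9/4 (multiplicity 1), λ = -1 (multiplicity 1), λ = 3/2 (multiplicity 1), λ = 27/8 (multiplicity 1)
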